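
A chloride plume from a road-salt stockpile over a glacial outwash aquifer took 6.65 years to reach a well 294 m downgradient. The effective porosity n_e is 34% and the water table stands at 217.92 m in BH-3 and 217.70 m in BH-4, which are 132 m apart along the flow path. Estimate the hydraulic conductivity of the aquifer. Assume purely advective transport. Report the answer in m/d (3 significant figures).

24.7 m/d

Hydraulic gradient i = (217.92 − 217.70) / 132 = 0.22 / 132 = 0.001667
t = 6.65 years = 2427 d
v = L / t = 294 / 2427 = 0.1211 m/d
K = v · n / i = 0.1211 × 0.34 / 0.001667 = 24.7 m/d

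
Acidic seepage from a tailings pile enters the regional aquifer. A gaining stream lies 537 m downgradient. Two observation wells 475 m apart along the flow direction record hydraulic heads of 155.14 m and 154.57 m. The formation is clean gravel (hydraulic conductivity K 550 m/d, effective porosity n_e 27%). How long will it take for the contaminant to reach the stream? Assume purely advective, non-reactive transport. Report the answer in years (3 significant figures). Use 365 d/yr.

Hydraulic gradient i = (155.14 − 154.57) / 475 = 0.57 / 475 = 0.001200
Darcy flux q = K·i = 550 × 0.001200 = 0.6600 m/d
v = Ki/n = 550·0.001200/0.27 = 2.444 m/d
t = L / v = 537 / 2.444 = 219.7 d
   = 219.7 / 365 = 0.602 yr

0.602 years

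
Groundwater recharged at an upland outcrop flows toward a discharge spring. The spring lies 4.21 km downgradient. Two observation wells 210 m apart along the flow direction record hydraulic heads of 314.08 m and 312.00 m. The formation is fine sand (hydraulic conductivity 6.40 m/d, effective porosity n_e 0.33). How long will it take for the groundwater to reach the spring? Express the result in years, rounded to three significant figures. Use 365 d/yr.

60.0 years

Hydraulic gradient i = (314.08 − 312.00) / 210 = 2.08 / 210 = 0.009905
q = Ki = 6.40 × 0.009905 = 0.06339 m/d
Average linear velocity = 0.06339 / 0.33 = 0.1921 m/d
L = 4.21 km = 4210 m
t = L / v = 4210 / 0.1921 = 21920 d
   = 21920 / 365 = 60.0 yr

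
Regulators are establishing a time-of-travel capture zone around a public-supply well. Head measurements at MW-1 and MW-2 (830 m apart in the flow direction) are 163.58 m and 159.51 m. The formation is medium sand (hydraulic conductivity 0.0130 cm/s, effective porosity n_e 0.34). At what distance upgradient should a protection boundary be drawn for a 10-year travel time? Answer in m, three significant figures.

Hydraulic gradient i = (163.58 − 159.51) / 830 = 4.07 / 830 = 0.004904
K = 0.0130 cm/s × 864 = 11.23 m/d
q = Ki = 11.23 × 0.004904 = 0.05508 m/d
v_s = q/n_e = 0.05508/0.34 = 0.1620 m/d
T = 10 yr × 365 = 3650 d
L = v × T = 0.1620 × 3650 = 591.3 m

591 m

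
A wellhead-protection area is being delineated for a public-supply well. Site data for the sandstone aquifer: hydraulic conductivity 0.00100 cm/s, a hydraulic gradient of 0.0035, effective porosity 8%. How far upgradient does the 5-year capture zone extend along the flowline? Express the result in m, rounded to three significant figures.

K = 0.00100 cm/s × 864 = 0.8640 m/d
Specific discharge q = 0.8640 × 0.0035 = 0.003024 m/d
v = Ki/n = 0.8640·0.0035/0.08 = 0.03780 m/d
T = 5 yr × 365 = 1825 d
L = v × T = 0.03780 × 1825 = 68.99 m

69.0 m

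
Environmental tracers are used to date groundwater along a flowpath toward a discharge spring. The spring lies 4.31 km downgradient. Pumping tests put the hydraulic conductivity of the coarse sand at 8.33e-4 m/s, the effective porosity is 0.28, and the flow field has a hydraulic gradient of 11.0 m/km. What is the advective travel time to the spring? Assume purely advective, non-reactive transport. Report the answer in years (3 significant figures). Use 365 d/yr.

K = 8.33e-4 m/s × 86400 s/d = 71.97 m/d
q = Ki = 71.97 × 0.011 = 0.7917 m/d
Average linear velocity = 0.7917 / 0.28 = 2.827 m/d
L = 4.31 km = 4310 m
t = L / v = 4310 / 2.827 = 1524 d
   = 1524 / 365 = 4.18 yr

4.18 years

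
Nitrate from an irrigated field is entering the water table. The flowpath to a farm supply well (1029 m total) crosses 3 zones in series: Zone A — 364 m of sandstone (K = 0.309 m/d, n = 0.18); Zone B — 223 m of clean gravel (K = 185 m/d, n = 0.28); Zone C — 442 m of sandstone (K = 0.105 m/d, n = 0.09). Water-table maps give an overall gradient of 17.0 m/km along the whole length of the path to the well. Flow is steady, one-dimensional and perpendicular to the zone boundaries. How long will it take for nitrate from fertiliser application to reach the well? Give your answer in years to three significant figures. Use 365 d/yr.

Steady 1-D flow in series ⇒ the Darcy flux q is identical in every zone and the zone head losses add (resistances L/K in series).
Σ(L/K) = 364/0.309 + 223/185 + 442/0.105 = 1178 + 1.205 + 4210 = 5389 d
K_eq = L_total / Σ(L/K) = 1029 / 5389 = 0.1910 m/d
q = K_eq · i = 0.1910 × 0.017 = 0.003246 m/d (same in every zone)
Zone A: v = q/n = 0.003246/0.18 = 0.01803 m/d → t_A = 364/0.01803 = 20180 d
Zone B: v = q/n = 0.003246/0.28 = 0.01159 m/d → t_B = 223/0.01159 = 19230 d
Zone C: v = q/n = 0.003246/0.09 = 0.03607 m/d → t_C = 442/0.03607 = 12250 d
Total t = 20180 + 19230 + 12250 = 51670 d
   = 51670 / 365 = 142 yr

142 years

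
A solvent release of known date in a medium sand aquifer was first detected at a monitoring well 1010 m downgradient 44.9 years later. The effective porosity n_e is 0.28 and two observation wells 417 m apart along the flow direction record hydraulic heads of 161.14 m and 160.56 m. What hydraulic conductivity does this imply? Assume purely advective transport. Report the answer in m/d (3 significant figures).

12.4 m/d

Hydraulic gradient i = (161.14 − 160.56) / 417 = 0.58 / 417 = 0.001391
t = 44.9 years = 16390 d
v = L / t = 1010 / 16390 = 0.06163 m/d
K = v · n / i = 0.06163 × 0.28 / 0.001391 = 12.4 m/d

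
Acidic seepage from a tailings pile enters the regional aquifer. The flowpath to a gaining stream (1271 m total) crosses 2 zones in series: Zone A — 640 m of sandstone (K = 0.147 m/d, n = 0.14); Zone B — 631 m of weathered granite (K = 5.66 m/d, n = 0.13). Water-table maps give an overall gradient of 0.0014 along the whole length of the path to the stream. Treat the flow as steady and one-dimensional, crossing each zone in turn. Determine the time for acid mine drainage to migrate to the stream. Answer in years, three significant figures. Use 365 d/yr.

1180 years

Steady 1-D flow in series ⇒ the Darcy flux q is identical in every zone and the zone head losses add (resistances L/K in series).
Σ(L/K) = 640/0.147 + 631/5.66 = 4354 + 111.5 = 4465 d
K_eq = L_total / Σ(L/K) = 1271 / 4465 = 0.2846 m/d
q = K_eq · i = 0.2846 × 0.0014 = 3.985e-4 m/d (same in every zone)
Zone A: v = q/n = 3.985e-4/0.14 = 0.002846 m/d → t_A = 640/0.002846 = 224800 d
Zone B: v = q/n = 3.985e-4/0.13 = 0.003065 m/d → t_B = 631/0.003065 = 205800 d
Total t = 224800 + 205800 = 430700 d
   = 430700 / 365 = 1180 yr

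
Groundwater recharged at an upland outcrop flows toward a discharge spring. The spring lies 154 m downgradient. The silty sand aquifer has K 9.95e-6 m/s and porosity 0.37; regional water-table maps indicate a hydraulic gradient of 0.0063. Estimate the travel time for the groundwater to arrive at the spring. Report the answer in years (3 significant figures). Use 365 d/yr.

28.8 years

K = 9.95e-6 m/s × 86400 s/d = 0.8597 m/d
Specific discharge q = 0.8597 × 0.0063 = 0.005416 m/d
v_s = q/n_e = 0.005416/0.37 = 0.01464 m/d
t = L / v = 154 / 0.01464 = 10520 d
   = 10520 / 365 = 28.8 yr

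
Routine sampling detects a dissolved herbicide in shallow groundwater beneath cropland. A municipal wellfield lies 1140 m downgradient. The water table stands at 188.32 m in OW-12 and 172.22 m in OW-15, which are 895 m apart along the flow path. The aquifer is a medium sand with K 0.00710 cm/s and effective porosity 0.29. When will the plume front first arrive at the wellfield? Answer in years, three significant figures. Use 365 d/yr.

Hydraulic gradient i = (188.32 − 172.22) / 895 = 16.10 / 895 = 0.01799
K = 0.00710 cm/s × 864 = 6.134 m/d
Specific discharge q = 6.134 × 0.01799 = 0.1104 m/d
v_s = q/n_e = 0.1104/0.29 = 0.3805 m/d
t = L / v = 1140 / 0.3805 = 2996 d
   = 2996 / 365 = 8.21 yr

8.21 years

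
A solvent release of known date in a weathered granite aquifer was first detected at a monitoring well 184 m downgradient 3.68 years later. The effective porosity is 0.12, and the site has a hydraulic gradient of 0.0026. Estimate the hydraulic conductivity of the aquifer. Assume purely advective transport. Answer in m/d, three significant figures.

t = 3.68 years = 1343 d
v = L / t = 184 / 1343 = 0.1370 m/d
K = v · n / i = 0.1370 × 0.12 / 0.0026 = 6.32 m/d

6.32 m/d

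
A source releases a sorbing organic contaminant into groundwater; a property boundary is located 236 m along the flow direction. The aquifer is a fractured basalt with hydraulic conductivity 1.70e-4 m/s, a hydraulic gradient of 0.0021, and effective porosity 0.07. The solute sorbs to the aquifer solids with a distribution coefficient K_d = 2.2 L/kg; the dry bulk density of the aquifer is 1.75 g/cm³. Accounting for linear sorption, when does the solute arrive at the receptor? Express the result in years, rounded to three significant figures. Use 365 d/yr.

82.2 years

K = 1.70e-4 m/s × 86400 s/d = 14.69 m/d
q = Ki = 14.69 × 0.0021 = 0.03084 m/d
Seepage velocity v = q / n = 0.03084 / 0.07 = 0.4406 m/d
Retardation R = 1 + ρ_b·K_d/n = 1 + 1.75×2.2/0.07 = 56.00
Contaminant velocity v_c = v/R = 0.4406/56.00 = 0.007869 m/d
t = L/v_c = 236/0.007869 = 29990 d
   = 29990/365 = 82.2 yr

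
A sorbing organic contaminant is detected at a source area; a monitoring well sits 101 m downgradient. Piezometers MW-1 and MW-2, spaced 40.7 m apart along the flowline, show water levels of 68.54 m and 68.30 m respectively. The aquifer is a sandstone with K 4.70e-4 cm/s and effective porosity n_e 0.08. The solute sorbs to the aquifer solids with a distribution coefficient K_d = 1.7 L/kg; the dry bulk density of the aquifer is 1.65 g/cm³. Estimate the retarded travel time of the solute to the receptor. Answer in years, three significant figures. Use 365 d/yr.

333 years

Hydraulic gradient i = (68.54 − 68.30) / 40.7 = 0.24 / 40.7 = 0.005897
K = 4.70e-4 cm/s × 864 = 0.4061 m/d
q = Ki = 0.4061 × 0.005897 = 0.002395 m/d
v_s = q/n_e = 0.002395/0.08 = 0.02993 m/d
Retardation R = 1 + ρ_b·K_d/n = 1 + 1.65×1.7/0.08 = 36.06
Contaminant velocity v_c = v/R = 0.02993/36.06 = 8.300e-4 m/d
t = L/v_c = 101/8.300e-4 = 121700 d
   = 121700/365 = 333 yr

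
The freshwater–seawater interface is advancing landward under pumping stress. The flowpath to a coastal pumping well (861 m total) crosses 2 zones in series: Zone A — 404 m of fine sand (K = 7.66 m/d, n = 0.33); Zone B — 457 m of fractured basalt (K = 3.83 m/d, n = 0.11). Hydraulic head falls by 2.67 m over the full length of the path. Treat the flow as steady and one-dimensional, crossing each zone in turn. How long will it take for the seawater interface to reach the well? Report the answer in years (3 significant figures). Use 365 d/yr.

32.4 years

Steady 1-D flow in series ⇒ the Darcy flux q is identical in every zone and the zone head losses add (resistances L/K in series).
Σ(L/K) = 404/7.66 + 457/3.83 = 52.74 + 119.3 = 172.1 d
q = ΔH / Σ(L/K) = 2.67 / 172.1 = 0.01552 m/d (same in every zone)
Zone A: v = q/n = 0.01552/0.33 = 0.04702 m/d → t_A = 404/0.04702 = 8592 d
Zone B: v = q/n = 0.01552/0.11 = 0.1411 m/d → t_B = 457/0.1411 = 3240 d
Total t = 8592 + 3240 = 11830 d
   = 11830 / 365 = 32.4 yr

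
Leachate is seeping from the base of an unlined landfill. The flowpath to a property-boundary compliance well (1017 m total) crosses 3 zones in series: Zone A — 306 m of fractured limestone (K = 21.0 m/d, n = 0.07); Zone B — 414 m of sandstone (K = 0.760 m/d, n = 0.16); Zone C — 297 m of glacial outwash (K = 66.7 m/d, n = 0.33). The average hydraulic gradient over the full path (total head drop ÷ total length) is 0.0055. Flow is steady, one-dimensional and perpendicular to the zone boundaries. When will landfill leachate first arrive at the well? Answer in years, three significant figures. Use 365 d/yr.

Steady 1-D flow in series ⇒ the Darcy flux q is identical in every zone and the zone head losses add (resistances L/K in series).
Σ(L/K) = 306/21.0 + 414/0.760 + 297/66.7 = 14.57 + 544.7 + 4.453 = 563.8 d
K_eq = L_total / Σ(L/K) = 1017 / 563.8 = 1.804 m/d
q = K_eq · i = 1.804 × 0.0055 = 0.009922 m/d (same in every zone)
Zone A: v = q/n = 0.009922/0.07 = 0.1417 m/d → t_A = 306/0.1417 = 2159 d
Zone B: v = q/n = 0.009922/0.16 = 0.06201 m/d → t_B = 414/0.06201 = 6676 d
Zone C: v = q/n = 0.009922/0.33 = 0.03007 m/d → t_C = 297/0.03007 = 9878 d
Total t = 2159 + 6676 + 9878 = 18710 d
   = 18710 / 365 = 51.3 yr

51.3 years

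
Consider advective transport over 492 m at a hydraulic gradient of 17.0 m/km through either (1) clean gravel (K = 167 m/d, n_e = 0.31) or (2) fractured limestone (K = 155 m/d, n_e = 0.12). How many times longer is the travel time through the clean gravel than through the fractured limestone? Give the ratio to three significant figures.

Unit 1 (clean gravel): v = 167×0.017/0.31 = 9.158 m/d, t = 492/9.158 = 53.72 d
Unit 2 (fractured limestone): v = 155×0.017/0.12 = 21.96 m/d, t = 492/21.96 = 22.41 d
t(clean gravel) / t(fractured limestone) = 53.72/22.41 = 2.40

2.40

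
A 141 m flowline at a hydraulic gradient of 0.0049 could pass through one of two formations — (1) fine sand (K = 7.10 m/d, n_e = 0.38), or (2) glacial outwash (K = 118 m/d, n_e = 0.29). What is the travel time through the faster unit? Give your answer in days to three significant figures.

Unit 1 (fine sand): v = 7.10×0.0049/0.38 = 0.09155 m/d, t = 141/0.09155 = 1540 d
Unit 2 (glacial outwash): v = 118×0.0049/0.29 = 1.994 m/d, t = 141/1.994 = 70.72 d
Faster unit: t = 70.7 d

70.7 days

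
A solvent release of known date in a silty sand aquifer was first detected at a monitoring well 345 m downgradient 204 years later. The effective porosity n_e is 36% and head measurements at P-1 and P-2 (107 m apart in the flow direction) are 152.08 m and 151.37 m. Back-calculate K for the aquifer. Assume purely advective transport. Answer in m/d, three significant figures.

Hydraulic gradient i = (152.08 − 151.37) / 107 = 0.71 / 107 = 0.006636
t = 204 years = 74460 d
v = L / t = 345 / 74460 = 0.004633 m/d
K = v · n / i = 0.004633 × 0.36 / 0.006636 = 0.251 m/d

0.251 m/d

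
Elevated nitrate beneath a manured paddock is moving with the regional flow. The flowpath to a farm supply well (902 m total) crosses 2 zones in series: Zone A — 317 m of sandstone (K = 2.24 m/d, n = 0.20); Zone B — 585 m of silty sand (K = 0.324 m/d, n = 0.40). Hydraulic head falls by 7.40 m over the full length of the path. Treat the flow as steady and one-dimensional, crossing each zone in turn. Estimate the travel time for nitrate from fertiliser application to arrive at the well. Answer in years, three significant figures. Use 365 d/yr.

Steady 1-D flow in series ⇒ the Darcy flux q is identical in every zone and the zone head losses add (resistances L/K in series).
Σ(L/K) = 317/2.24 + 585/0.324 = 141.5 + 1806 = 1947 d
q = ΔH / Σ(L/K) = 7.40 / 1947 = 0.003801 m/d (same in every zone)
Zone A: v = q/n = 0.003801/0.20 = 0.01900 m/d → t_A = 317/0.01900 = 16680 d
Zone B: v = q/n = 0.003801/0.40 = 0.009501 m/d → t_B = 585/0.009501 = 61570 d
Total t = 16680 + 61570 = 78250 d
   = 78250 / 365 = 214 yr

214 years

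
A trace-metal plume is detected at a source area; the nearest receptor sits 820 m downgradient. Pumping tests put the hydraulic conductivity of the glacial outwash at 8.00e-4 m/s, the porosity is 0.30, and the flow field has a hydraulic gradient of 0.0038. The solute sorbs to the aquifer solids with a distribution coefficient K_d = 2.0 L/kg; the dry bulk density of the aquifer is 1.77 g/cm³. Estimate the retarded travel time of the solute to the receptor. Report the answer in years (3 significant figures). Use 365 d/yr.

32.8 years

K = 8.00e-4 m/s × 86400 s/d = 69.12 m/d
q = Ki = 69.12 × 0.0038 = 0.2627 m/d
Seepage velocity v = q / n = 0.2627 / 0.30 = 0.8755 m/d
Retardation R = 1 + ρ_b·K_d/n = 1 + 1.77×2.0/0.30 = 12.80
Contaminant velocity v_c = v/R = 0.8755/12.80 = 0.06840 m/d
t = L/v_c = 820/0.06840 = 11990 d
   = 11990/365 = 32.8 yr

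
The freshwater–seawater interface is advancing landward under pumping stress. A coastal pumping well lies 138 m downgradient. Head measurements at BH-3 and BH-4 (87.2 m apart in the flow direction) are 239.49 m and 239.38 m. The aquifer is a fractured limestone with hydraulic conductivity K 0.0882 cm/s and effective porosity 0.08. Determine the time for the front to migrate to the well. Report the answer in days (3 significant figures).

Hydraulic gradient i = (239.49 − 239.38) / 87.2 = 0.11 / 87.2 = 0.001261
K = 0.0882 cm/s × 864 = 76.20 m/d
Darcy flux q = K·i = 76.20 × 0.001261 = 0.09613 m/d
Average linear velocity = 0.09613 / 0.08 = 1.202 m/d
t = L / v = 138 / 1.202 = 114.8 d

115 days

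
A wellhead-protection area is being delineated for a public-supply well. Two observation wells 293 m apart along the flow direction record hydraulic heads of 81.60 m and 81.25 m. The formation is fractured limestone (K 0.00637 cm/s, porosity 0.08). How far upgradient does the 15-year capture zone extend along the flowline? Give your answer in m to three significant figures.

450 m

Hydraulic gradient i = (81.60 − 81.25) / 293 = 0.35 / 293 = 0.001195
K = 0.00637 cm/s × 864 = 5.504 m/d
Darcy flux q = K·i = 5.504 × 0.001195 = 0.006574 m/d
Average linear velocity = 0.006574 / 0.08 = 0.08218 m/d
T = 15 yr × 365 = 5475 d
L = v × T = 0.08218 × 5475 = 449.9 m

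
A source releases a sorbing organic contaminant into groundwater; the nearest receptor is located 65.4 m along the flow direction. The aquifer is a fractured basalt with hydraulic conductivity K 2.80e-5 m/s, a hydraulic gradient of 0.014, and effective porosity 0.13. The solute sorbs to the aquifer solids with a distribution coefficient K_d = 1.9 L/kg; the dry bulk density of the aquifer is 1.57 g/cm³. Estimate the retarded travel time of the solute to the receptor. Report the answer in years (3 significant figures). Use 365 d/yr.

16.5 years

K = 2.80e-5 m/s × 86400 s/d = 2.419 m/d
Darcy flux q = K·i = 2.419 × 0.014 = 0.03387 m/d
v = Ki/n = 2.419·0.014/0.13 = 0.2605 m/d
Retardation R = 1 + ρ_b·K_d/n = 1 + 1.57×1.9/0.13 = 23.95
Contaminant velocity v_c = v/R = 0.2605/23.95 = 0.01088 m/d
t = L/v_c = 65.4/0.01088 = 6011 d
   = 6011/365 = 16.5 yr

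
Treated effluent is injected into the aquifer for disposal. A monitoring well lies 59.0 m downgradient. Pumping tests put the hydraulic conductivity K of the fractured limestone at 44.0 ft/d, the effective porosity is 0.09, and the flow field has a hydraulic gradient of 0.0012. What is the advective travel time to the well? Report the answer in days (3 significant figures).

330 days

K = 44.0 ft/d × 0.3048 = 13.41 m/d
q = Ki = 13.41 × 0.0012 = 0.01609 m/d
v_s = q/n_e = 0.01609/0.09 = 0.1788 m/d
t = L / v = 59.0 / 0.1788 = 329.9 d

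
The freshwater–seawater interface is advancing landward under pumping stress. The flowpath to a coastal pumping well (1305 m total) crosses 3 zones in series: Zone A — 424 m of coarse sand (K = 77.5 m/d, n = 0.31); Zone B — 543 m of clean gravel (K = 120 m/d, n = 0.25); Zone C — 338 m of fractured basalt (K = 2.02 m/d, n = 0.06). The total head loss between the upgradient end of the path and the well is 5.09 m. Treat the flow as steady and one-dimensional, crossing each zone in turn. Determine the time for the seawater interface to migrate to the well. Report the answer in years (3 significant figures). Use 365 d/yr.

Steady 1-D flow in series ⇒ the Darcy flux q is identical in every zone and the zone head losses add (resistances L/K in series).
Σ(L/K) = 424/77.5 + 543/120 + 338/2.02 = 5.471 + 4.525 + 167.3 = 177.3 d
q = ΔH / Σ(L/K) = 5.09 / 177.3 = 0.02870 m/d (same in every zone)
Zone A: v = q/n = 0.02870/0.31 = 0.09260 m/d → t_A = 424/0.09260 = 4579 d
Zone B: v = q/n = 0.02870/0.25 = 0.1148 m/d → t_B = 543/0.1148 = 4729 d
Zone C: v = q/n = 0.02870/0.06 = 0.4784 m/d → t_C = 338/0.4784 = 706.5 d
Total t = 4579 + 4729 + 706.5 = 10010 d
   = 10010 / 365 = 27.4 yr

27.4 years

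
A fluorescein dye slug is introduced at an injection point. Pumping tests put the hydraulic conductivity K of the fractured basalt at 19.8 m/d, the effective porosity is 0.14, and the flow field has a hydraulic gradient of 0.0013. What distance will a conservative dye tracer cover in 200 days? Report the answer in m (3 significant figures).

36.8 m

Darcy flux q = K·i = 19.8 × 0.0013 = 0.02574 m/d
v = Ki/n = 19.8·0.0013/0.14 = 0.1839 m/d
L = v × T = 0.1839 × 200 = 36.77 m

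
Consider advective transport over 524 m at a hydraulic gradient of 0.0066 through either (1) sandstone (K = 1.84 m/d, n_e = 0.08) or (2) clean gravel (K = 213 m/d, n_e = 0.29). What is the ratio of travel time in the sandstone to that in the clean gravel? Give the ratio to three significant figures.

31.9

Unit 1 (sandstone): v = 1.84×0.0066/0.08 = 0.1518 m/d, t = 524/0.1518 = 3452 d
Unit 2 (clean gravel): v = 213×0.0066/0.29 = 4.848 m/d, t = 524/4.848 = 108.1 d
t(sandstone) / t(clean gravel) = 3452/108.1 = 31.9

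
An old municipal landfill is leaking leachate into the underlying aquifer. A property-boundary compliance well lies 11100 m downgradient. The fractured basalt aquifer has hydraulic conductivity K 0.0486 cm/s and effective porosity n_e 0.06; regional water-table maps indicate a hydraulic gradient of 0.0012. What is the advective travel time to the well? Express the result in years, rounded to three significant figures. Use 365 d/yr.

36.2 years

K = 0.0486 cm/s × 864 = 41.99 m/d
Specific discharge q = 41.99 × 0.0012 = 0.05039 m/d
Seepage velocity v = q / n = 0.05039 / 0.06 = 0.8398 m/d
t = L / v = 11100 / 0.8398 = 13220 d
   = 13220 / 365 = 36.2 yr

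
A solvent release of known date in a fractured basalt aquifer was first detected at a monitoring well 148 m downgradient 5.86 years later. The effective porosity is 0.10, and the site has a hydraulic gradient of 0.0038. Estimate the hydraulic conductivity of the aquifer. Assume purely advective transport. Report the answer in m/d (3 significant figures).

1.82 m/d

t = 5.86 years = 2139 d
v = L / t = 148 / 2139 = 0.06919 m/d
K = v · n / i = 0.06919 × 0.10 / 0.0038 = 1.82 m/d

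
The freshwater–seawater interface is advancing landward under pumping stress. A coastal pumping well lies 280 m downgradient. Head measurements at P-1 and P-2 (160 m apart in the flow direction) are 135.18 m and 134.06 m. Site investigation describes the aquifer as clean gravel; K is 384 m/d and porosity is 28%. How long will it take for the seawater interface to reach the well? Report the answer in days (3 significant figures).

29.2 days

Hydraulic gradient i = (135.18 − 134.06) / 160 = 1.12 / 160 = 0.007000
q = Ki = 384 × 0.007000 = 2.688 m/d
v = Ki/n = 384·0.007000/0.28 = 9.600 m/d
t = L / v = 280 / 9.600 = 29.17 d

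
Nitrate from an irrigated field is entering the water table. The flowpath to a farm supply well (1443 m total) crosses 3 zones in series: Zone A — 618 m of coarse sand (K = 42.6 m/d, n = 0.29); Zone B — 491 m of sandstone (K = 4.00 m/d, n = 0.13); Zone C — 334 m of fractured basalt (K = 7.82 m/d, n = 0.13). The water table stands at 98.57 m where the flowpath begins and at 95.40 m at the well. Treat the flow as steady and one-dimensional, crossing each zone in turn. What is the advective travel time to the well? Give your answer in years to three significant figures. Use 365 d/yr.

Total head drop ΔH = 98.57 − 95.40 = 3.17 m
Steady 1-D flow in series ⇒ the Darcy flux q is identical in every zone and the zone head losses add (resistances L/K in series).
Σ(L/K) = 618/42.6 + 491/4.00 + 334/7.82 = 14.51 + 122.8 + 42.71 = 180.0 d
q = ΔH / Σ(L/K) = 3.17 / 180.0 = 0.01761 m/d (same in every zone)
Zone A: v = q/n = 0.01761/0.29 = 0.06074 m/d → t_A = 618/0.06074 = 10170 d
Zone B: v = q/n = 0.01761/0.13 = 0.1355 m/d → t_B = 491/0.1355 = 3624 d
Zone C: v = q/n = 0.01761/0.13 = 0.1355 m/d → t_C = 334/0.1355 = 2465 d
Total t = 10170 + 3624 + 2465 = 16260 d
   = 16260 / 365 = 44.6 yr

44.6 years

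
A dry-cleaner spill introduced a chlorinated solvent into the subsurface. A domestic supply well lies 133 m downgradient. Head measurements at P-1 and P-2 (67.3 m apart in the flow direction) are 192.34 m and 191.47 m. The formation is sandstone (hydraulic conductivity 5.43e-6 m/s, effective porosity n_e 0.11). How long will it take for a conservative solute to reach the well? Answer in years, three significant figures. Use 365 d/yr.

Hydraulic gradient i = (192.34 − 191.47) / 67.3 = 0.87 / 67.3 = 0.01293
K = 5.43e-6 m/s × 86400 s/d = 0.4692 m/d
Darcy flux q = K·i = 0.4692 × 0.01293 = 0.006065 m/d
Average linear velocity = 0.006065 / 0.11 = 0.05513 m/d
t = L / v = 133 / 0.05513 = 2412 d
   = 2412 / 365 = 6.61 yr

6.61 years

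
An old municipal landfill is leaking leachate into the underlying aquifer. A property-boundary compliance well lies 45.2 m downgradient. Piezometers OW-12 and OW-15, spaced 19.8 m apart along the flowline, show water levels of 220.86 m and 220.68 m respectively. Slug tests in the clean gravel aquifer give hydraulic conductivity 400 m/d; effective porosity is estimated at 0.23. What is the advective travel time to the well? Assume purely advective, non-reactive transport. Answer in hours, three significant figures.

Hydraulic gradient i = (220.86 − 220.68) / 19.8 = 0.18 / 19.8 = 0.009091
q = Ki = 400 × 0.009091 = 3.636 m/d
Average linear velocity = 3.636 / 0.23 = 15.81 m/d
t = L / v = 45.2 / 15.81 = 2.859 d
   = 2.859 × 24 = 68.6 h

68.6 hours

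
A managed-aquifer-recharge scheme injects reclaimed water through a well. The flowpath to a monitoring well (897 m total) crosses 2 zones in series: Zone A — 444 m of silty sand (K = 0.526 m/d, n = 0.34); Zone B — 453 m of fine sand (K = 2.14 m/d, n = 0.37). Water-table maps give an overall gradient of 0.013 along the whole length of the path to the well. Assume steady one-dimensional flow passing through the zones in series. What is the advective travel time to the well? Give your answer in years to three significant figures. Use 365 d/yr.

Steady 1-D flow in series ⇒ the Darcy flux q is identical in every zone and the zone head losses add (resistances L/K in series).
Σ(L/K) = 444/0.526 + 453/2.14 = 844.1 + 211.7 = 1056 d
K_eq = L_total / Σ(L/K) = 897 / 1056 = 0.8496 m/d
q = K_eq · i = 0.8496 × 0.013 = 0.01104 m/d (same in every zone)
Zone A: v = q/n = 0.01104/0.34 = 0.03248 m/d → t_A = 444/0.03248 = 13670 d
Zone B: v = q/n = 0.01104/0.37 = 0.02985 m/d → t_B = 453/0.02985 = 15180 d
Total t = 13670 + 15180 = 28840 d
   = 28840 / 365 = 79.0 yr

79.0 years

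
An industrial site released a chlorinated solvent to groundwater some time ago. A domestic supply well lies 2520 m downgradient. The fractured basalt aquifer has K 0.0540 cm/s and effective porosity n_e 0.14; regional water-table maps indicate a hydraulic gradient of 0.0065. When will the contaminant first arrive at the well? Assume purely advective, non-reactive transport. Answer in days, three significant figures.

1160 days

K = 0.0540 cm/s × 864 = 46.66 m/d
Darcy flux q = K·i = 46.66 × 0.0065 = 0.3033 m/d
v = Ki/n = 46.66·0.0065/0.14 = 2.166 m/d
t = L / v = 2520 / 2.166 = 1163 d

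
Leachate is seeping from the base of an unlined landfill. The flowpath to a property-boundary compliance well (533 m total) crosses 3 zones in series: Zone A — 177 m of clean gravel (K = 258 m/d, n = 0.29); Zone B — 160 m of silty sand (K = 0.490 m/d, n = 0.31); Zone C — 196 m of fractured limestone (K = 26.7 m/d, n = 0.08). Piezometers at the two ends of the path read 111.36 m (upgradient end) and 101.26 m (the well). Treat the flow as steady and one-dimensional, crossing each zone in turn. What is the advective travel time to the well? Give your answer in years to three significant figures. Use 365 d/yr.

Total head drop ΔH = 111.36 − 101.26 = 10.10 m
Steady 1-D flow in series ⇒ the Darcy flux q is identical in every zone and the zone head losses add (resistances L/K in series).
Σ(L/K) = 177/258 + 160/0.490 + 196/26.7 = 0.6860 + 326.5 + 7.341 = 334.6 d
q = ΔH / Σ(L/K) = 10.10 / 334.6 = 0.03019 m/d (same in every zone)
Zone A: v = q/n = 0.03019/0.29 = 0.1041 m/d → t_A = 177/0.1041 = 1700 d
Zone B: v = q/n = 0.03019/0.31 = 0.09738 m/d → t_B = 160/0.09738 = 1643 d
Zone C: v = q/n = 0.03019/0.08 = 0.3774 m/d → t_C = 196/0.3774 = 519.4 d
Total t = 1700 + 1643 + 519.4 = 3863 d
   = 3863 / 365 = 10.6 yr

10.6 years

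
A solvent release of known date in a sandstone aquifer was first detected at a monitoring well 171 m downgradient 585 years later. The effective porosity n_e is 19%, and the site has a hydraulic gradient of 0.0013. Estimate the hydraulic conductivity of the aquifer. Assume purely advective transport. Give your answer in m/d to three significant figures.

0.117 m/d

t = 585 years = 213500 d
v = L / t = 171 / 213500 = 8.008e-4 m/d
K = v · n / i = 8.008e-4 × 0.19 / 0.0013 = 0.117 m/d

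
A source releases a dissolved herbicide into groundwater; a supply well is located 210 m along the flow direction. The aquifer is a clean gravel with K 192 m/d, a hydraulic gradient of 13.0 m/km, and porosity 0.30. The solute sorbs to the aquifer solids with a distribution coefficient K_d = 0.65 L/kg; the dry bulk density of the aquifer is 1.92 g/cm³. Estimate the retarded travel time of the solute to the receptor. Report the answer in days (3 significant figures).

q = Ki = 192 × 0.013 = 2.496 m/d
Average linear velocity = 2.496 / 0.30 = 8.320 m/d
Retardation R = 1 + ρ_b·K_d/n = 1 + 1.92×0.65/0.30 = 5.160
Contaminant velocity v_c = v/R = 8.320/5.160 = 1.612 m/d
t = L/v_c = 210/1.612 = 130.2 d

130 days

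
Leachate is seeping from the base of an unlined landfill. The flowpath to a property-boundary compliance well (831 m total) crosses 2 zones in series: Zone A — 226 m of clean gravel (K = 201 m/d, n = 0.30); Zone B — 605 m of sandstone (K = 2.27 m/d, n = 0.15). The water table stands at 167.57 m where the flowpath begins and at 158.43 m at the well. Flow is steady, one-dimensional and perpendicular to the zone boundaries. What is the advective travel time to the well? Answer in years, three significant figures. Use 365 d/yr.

12.7 years

Total head drop ΔH = 167.57 − 158.43 = 9.14 m
Continuity: the same q passes through each zone, so ΔH = q·Σ(L_j/K_j) — the zones act as resistances in series.
Σ(L/K) = 226/201 + 605/2.27 = 1.124 + 266.5 = 267.6 d
q = ΔH / Σ(L/K) = 9.14 / 267.6 = 0.03415 m/d (same in every zone)
Zone A: v = q/n = 0.03415/0.30 = 0.1138 m/d → t_A = 226/0.1138 = 1985 d
Zone B: v = q/n = 0.03415/0.15 = 0.2277 m/d → t_B = 605/0.2277 = 2657 d
Total t = 1985 + 2657 = 4643 d
   = 4643 / 365 = 12.7 yr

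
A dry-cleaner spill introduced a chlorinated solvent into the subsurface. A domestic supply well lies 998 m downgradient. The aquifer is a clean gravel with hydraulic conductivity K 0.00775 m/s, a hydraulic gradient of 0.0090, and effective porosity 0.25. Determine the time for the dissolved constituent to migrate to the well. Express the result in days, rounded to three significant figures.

41.4 days

K = 0.00775 m/s × 86400 s/d = 669.6 m/d
Specific discharge q = 669.6 × 0.0090 = 6.026 m/d
v_s = q/n_e = 6.026/0.25 = 24.11 m/d
t = L / v = 998 / 24.11 = 41.40 d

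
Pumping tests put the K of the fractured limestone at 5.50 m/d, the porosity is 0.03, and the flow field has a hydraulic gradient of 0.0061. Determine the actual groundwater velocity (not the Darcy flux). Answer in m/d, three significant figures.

Darcy flux q = K·i = 5.50 × 0.0061 = 0.03355 m/d
Seepage velocity v = q / n = 0.03355 / 0.03 = 1.118 m/d

1.12 m/d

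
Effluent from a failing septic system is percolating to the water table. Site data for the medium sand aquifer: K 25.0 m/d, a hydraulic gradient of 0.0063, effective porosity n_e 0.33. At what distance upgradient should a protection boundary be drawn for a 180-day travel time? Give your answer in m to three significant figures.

85.9 m

q = Ki = 25.0 × 0.0063 = 0.1575 m/d
v = Ki/n = 25.0·0.0063/0.33 = 0.4773 m/d
L = v × T = 0.4773 × 180 = 85.91 m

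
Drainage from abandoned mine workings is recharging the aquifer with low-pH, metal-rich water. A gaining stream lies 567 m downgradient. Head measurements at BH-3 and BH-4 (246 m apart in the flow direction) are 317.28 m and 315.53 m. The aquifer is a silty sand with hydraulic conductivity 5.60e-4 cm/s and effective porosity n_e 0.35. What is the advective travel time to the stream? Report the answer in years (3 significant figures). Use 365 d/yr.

158 years

Hydraulic gradient i = (317.28 − 315.53) / 246 = 1.75 / 246 = 0.007114
K = 5.60e-4 cm/s × 864 = 0.4838 m/d
Darcy flux q = K·i = 0.4838 × 0.007114 = 0.003442 m/d
v_s = q/n_e = 0.003442/0.35 = 0.009834 m/d
t = L / v = 567 / 0.009834 = 57660 d
   = 57660 / 365 = 158 yr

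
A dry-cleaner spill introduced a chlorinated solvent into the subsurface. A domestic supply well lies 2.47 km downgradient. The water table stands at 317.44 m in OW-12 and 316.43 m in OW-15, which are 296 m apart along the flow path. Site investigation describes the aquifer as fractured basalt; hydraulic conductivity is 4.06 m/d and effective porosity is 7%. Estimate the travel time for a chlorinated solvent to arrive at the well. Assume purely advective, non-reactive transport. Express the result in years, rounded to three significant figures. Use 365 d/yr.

Hydraulic gradient i = (317.44 − 316.43) / 296 = 1.01 / 296 = 0.003412
Darcy flux q = K·i = 4.06 × 0.003412 = 0.01385 m/d
Seepage velocity v = q / n = 0.01385 / 0.07 = 0.1979 m/d
L = 2.47 km = 2470 m
t = L / v = 2470 / 0.1979 = 12480 d
   = 12480 / 365 = 34.2 yr

34.2 years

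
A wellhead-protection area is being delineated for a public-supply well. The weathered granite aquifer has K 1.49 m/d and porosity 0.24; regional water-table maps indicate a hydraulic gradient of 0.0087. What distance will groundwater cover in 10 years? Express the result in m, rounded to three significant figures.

197 m

q = Ki = 1.49 × 0.0087 = 0.01296 m/d
Average linear velocity = 0.01296 / 0.24 = 0.05401 m/d
T = 10 yr × 365 = 3650 d
L = v × T = 0.05401 × 3650 = 197.1 m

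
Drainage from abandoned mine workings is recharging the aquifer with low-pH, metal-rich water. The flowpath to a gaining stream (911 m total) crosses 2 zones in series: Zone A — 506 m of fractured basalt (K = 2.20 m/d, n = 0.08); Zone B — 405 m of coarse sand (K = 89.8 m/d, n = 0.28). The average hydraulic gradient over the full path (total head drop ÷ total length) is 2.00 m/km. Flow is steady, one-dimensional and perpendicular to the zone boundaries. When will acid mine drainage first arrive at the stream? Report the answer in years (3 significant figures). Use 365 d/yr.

For zones in series the flux q is common to all zones; the equivalent conductivity is the harmonic (thickness-weighted) mean, K_eq = L_total / Σ(L_j/K_j).
Σ(L/K) = 506/2.20 + 405/89.8 = 230.0 + 4.510 = 234.5 d
K_eq = L_total / Σ(L/K) = 911 / 234.5 = 3.885 m/d
q = K_eq · i = 3.885 × 0.0020 = 0.007769 m/d (same in every zone)
Zone A: v = q/n = 0.007769/0.08 = 0.09712 m/d → t_A = 506/0.09712 = 5210 d
Zone B: v = q/n = 0.007769/0.28 = 0.02775 m/d → t_B = 405/0.02775 = 14600 d
Total t = 5210 + 14600 = 19810 d
   = 19810 / 365 = 54.3 yr

54.3 years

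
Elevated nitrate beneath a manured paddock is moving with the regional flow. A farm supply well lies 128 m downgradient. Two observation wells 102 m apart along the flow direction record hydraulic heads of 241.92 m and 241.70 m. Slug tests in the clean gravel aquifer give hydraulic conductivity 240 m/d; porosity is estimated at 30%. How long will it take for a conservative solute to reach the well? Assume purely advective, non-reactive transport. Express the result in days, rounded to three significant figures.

Hydraulic gradient i = (241.92 − 241.70) / 102 = 0.22 / 102 = 0.002157
Darcy flux q = K·i = 240 × 0.002157 = 0.5176 m/d
v = Ki/n = 240·0.002157/0.30 = 1.725 m/d
t = L / v = 128 / 1.725 = 74.18 d

74.2 days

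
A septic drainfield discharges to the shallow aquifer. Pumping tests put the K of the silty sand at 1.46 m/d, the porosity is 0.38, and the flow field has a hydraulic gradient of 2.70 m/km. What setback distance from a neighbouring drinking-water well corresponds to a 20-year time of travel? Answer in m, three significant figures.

75.7 m

q = Ki = 1.46 × 0.0027 = 0.003942 m/d
v = Ki/n = 1.46·0.0027/0.38 = 0.01037 m/d
T = 20 yr × 365 = 7300 d
L = v × T = 0.01037 × 7300 = 75.73 m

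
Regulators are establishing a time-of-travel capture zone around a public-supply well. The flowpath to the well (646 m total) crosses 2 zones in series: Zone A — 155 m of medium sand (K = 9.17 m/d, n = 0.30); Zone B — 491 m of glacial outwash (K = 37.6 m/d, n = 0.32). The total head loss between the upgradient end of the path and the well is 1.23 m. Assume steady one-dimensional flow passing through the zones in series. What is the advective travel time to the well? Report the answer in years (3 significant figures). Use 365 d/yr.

Continuity: the same q passes through each zone, so ΔH = q·Σ(L_j/K_j) — the zones act as resistances in series.
Σ(L/K) = 155/9.17 + 491/37.6 = 16.90 + 13.06 = 29.96 d
q = ΔH / Σ(L/K) = 1.23 / 29.96 = 0.04105 m/d (same in every zone)
Zone A: v = q/n = 0.04105/0.30 = 0.1368 m/d → t_A = 155/0.1368 = 1133 d
Zone B: v = q/n = 0.04105/0.32 = 0.1283 m/d → t_B = 491/0.1283 = 3827 d
Total t = 1133 + 3827 = 4960 d
   = 4960 / 365 = 13.6 yr

13.6 years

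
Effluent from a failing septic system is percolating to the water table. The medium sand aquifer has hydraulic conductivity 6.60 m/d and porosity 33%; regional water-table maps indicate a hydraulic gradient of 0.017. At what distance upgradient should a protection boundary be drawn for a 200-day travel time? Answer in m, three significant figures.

q = Ki = 6.60 × 0.017 = 0.1122 m/d
v_s = q/n_e = 0.1122/0.33 = 0.3400 m/d
L = v × T = 0.3400 × 200 = 68.00 m

68.0 m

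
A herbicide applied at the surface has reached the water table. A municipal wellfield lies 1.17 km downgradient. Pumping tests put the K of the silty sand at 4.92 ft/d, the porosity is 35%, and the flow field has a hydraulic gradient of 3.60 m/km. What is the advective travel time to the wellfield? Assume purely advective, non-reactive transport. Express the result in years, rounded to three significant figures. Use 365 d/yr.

208 years

K = 4.92 ft/d × 0.3048 = 1.500 m/d
q = Ki = 1.500 × 0.0036 = 0.005399 m/d
v_s = q/n_e = 0.005399/0.35 = 0.01542 m/d
L = 1.17 km = 1170 m
t = L / v = 1170 / 0.01542 = 75850 d
   = 75850 / 365 = 208 yr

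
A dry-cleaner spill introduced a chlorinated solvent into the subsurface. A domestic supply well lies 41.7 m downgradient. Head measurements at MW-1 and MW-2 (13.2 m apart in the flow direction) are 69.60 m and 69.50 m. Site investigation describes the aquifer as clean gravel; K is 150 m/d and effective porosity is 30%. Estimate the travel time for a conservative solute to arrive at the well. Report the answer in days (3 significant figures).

Hydraulic gradient i = (69.60 − 69.50) / 13.2 = 0.10 / 13.2 = 0.007576
q = Ki = 150 × 0.007576 = 1.136 m/d
v = Ki/n = 150·0.007576/0.30 = 3.788 m/d
t = L / v = 41.7 / 3.788 = 11.01 d

11.0 days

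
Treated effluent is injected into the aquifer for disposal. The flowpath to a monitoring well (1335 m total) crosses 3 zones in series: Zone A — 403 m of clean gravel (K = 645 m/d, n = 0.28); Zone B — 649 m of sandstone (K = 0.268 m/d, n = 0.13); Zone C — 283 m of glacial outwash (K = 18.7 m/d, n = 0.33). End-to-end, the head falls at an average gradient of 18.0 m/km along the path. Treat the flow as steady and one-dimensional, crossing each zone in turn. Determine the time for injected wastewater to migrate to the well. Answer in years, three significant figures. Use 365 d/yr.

80.8 years

Steady 1-D flow in series ⇒ the Darcy flux q is identical in every zone and the zone head losses add (resistances L/K in series).
Σ(L/K) = 403/645 + 649/0.268 + 283/18.7 = 0.6248 + 2422 + 15.13 = 2437 d
K_eq = L_total / Σ(L/K) = 1335 / 2437 = 0.5477 m/d
q = K_eq · i = 0.5477 × 0.018 = 0.009859 m/d (same in every zone)
Zone A: v = q/n = 0.009859/0.28 = 0.03521 m/d → t_A = 403/0.03521 = 11450 d
Zone B: v = q/n = 0.009859/0.13 = 0.07584 m/d → t_B = 649/0.07584 = 8558 d
Zone C: v = q/n = 0.009859/0.33 = 0.02988 m/d → t_C = 283/0.02988 = 9473 d
Total t = 11450 + 8558 + 9473 = 29480 d
   = 29480 / 365 = 80.8 yr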